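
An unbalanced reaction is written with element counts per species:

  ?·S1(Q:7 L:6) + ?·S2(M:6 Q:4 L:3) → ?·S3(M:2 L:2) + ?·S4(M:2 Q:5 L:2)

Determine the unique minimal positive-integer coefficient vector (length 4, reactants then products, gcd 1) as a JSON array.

M: 1·0+2·6 = 12 | 3·2+3·2 = 12
Q: 1·7+2·4 = 15 | 3·0+3·5 = 15
L: 1·6+2·3 = 12 | 3·2+3·2 = 12
gcd(1,2,3,3) = 1

Coefficients: [1, 2, 3, 3]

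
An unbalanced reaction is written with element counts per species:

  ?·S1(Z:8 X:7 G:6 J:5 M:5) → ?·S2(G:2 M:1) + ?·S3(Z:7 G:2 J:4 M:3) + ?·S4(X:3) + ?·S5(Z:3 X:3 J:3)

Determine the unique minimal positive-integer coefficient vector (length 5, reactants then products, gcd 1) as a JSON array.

Coefficients: [3, 6, 3, 6, 1]

Z: 3·8 = 24 | 6·0+3·7+6·0+1·3 = 24
X: 3·7 = 21 | 6·0+3·0+6·3+1·3 = 21
G: 3·6 = 18 | 6·2+3·2+6·0+1·0 = 18
J: 3·5 = 15 | 6·0+3·4+6·0+1·3 = 15
M: 3·5 = 15 | 6·1+3·3+6·0+1·0 = 15
gcd(3,6,3,6,1) = 1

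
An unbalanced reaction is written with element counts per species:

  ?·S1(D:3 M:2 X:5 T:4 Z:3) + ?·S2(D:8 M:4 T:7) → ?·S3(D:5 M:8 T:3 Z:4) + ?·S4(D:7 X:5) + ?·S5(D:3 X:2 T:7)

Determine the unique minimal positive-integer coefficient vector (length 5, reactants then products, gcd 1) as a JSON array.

D: 4·3+4·8 = 44 | 3·5+2·7+5·3 = 44
M: 4·2+4·4 = 24 | 3·8+2·0+5·0 = 24
X: 4·5+4·0 = 20 | 3·0+2·5+5·2 = 20
T: 4·4+4·7 = 44 | 3·3+2·0+5·7 = 44
Z: 4·3+4·0 = 12 | 3·4+2·0+5·0 = 12
gcd(4,4,3,2,5) = 1

Coefficients: [4, 4, 3, 2, 5]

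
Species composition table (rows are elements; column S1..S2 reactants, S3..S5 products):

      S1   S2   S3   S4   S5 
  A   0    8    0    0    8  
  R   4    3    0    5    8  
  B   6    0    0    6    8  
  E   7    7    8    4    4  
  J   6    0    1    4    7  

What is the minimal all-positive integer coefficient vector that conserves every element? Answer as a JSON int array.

A: 5·0+3·8 = 24 | 5·0+1·0+3·8 = 24
R: 5·4+3·3 = 29 | 5·0+1·5+3·8 = 29
B: 5·6+3·0 = 30 | 5·0+1·6+3·8 = 30
E: 5·7+3·7 = 56 | 5·8+1·4+3·4 = 56
J: 5·6+3·0 = 30 | 5·1+1·4+3·7 = 30
gcd(5,3,5,1,3) = 1

Coefficients: [5, 3, 5, 1, 3]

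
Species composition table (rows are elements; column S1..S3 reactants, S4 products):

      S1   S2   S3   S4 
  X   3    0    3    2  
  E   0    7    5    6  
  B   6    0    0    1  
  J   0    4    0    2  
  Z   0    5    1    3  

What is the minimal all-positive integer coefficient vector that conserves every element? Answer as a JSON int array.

Coefficients: [1, 3, 3, 6]

X: 1·3+3·0+3·3 = 12 | 6·2 = 12
E: 1·0+3·7+3·5 = 36 | 6·6 = 36
B: 1·6+3·0+3·0 = 6 | 6·1 = 6
J: 1·0+3·4+3·0 = 12 | 6·2 = 12
Z: 1·0+3·5+3·1 = 18 | 6·3 = 18
gcd(1,3,3,6) = 1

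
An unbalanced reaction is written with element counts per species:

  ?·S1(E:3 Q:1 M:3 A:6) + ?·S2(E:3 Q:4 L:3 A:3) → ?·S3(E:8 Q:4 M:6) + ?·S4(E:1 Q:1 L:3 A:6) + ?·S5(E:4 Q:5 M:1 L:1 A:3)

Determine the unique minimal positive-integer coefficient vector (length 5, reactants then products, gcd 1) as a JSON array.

Coefficients: [3, 5, 1, 4, 3]

E: 3·3+5·3 = 24 | 1·8+4·1+3·4 = 24
Q: 3·1+5·4 = 23 | 1·4+4·1+3·5 = 23
M: 3·3+5·0 = 9 | 1·6+4·0+3·1 = 9
L: 3·0+5·3 = 15 | 1·0+4·3+3·1 = 15
A: 3·6+5·3 = 33 | 1·0+4·6+3·3 = 33
gcd(3,5,1,4,3) = 1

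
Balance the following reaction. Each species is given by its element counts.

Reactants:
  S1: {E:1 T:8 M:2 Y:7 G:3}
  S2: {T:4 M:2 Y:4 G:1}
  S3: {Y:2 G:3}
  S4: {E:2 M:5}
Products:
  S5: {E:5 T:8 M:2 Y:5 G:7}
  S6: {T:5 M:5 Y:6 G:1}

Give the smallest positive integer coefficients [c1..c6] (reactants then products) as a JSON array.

E: 1·1+5·0+1·0+2·2 = 5 | 1·5+4·0 = 5
T: 1·8+5·4+1·0+2·0 = 28 | 1·8+4·5 = 28
M: 1·2+5·2+1·0+2·5 = 22 | 1·2+4·5 = 22
Y: 1·7+5·4+1·2+2·0 = 29 | 1·5+4·6 = 29
G: 1·3+5·1+1·3+2·0 = 11 | 1·7+4·1 = 11
gcd(1,5,1,2,1,4) = 1

Coefficients: [1, 5, 1, 2, 1, 4]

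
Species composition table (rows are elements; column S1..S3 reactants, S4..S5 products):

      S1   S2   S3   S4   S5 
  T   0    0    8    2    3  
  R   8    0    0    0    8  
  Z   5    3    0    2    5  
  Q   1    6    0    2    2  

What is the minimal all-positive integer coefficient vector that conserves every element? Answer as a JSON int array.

T: 6·0+2·0+3·8 = 24 | 3·2+6·3 = 24
R: 6·8+2·0+3·0 = 48 | 3·0+6·8 = 48
Z: 6·5+2·3+3·0 = 36 | 3·2+6·5 = 36
Q: 6·1+2·6+3·0 = 18 | 3·2+6·2 = 18
gcd(6,2,3,3,6) = 1

Coefficients: [6, 2, 3, 3, 6]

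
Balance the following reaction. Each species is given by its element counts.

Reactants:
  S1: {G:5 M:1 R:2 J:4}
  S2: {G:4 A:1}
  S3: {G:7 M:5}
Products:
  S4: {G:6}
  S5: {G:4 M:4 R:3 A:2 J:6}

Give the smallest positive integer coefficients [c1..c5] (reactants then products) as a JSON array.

Coefficients: [3, 4, 1, 5, 2]

G: 3·5+4·4+1·7 = 38 | 5·6+2·4 = 38
M: 3·1+4·0+1·5 = 8 | 5·0+2·4 = 8
R: 3·2+4·0+1·0 = 6 | 5·0+2·3 = 6
A: 3·0+4·1+1·0 = 4 | 5·0+2·2 = 4
J: 3·4+4·0+1·0 = 12 | 5·0+2·6 = 12
gcd(3,4,1,5,2) = 1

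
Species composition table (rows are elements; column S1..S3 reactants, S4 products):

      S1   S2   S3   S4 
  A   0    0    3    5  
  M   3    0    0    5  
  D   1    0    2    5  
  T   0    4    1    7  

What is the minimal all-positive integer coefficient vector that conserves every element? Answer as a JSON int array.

Coefficients: [5, 4, 5, 3]

A: 5·0+4·0+5·3 = 15 | 3·5 = 15
M: 5·3+4·0+5·0 = 15 | 3·5 = 15
D: 5·1+4·0+5·2 = 15 | 3·5 = 15
T: 5·0+4·4+5·1 = 21 | 3·7 = 21
gcd(5,4,5,3) = 1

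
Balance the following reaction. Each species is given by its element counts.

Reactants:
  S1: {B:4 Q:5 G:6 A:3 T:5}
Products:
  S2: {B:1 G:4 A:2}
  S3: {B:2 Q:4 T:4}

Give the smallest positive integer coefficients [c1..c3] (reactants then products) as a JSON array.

B: 4·4 = 16 | 6·1+5·2 = 16
Q: 4·5 = 20 | 6·0+5·4 = 20
G: 4·6 = 24 | 6·4+5·0 = 24
A: 4·3 = 12 | 6·2+5·0 = 12
T: 4·5 = 20 | 6·0+5·4 = 20
gcd(4,6,5) = 1

Coefficients: [4, 6, 5]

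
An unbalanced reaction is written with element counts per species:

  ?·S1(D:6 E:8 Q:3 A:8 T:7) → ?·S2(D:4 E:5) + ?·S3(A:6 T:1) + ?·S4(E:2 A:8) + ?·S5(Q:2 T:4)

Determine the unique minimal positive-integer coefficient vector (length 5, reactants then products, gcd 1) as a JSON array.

D: 4·6 = 24 | 6·4+4·0+1·0+6·0 = 24
E: 4·8 = 32 | 6·5+4·0+1·2+6·0 = 32
Q: 4·3 = 12 | 6·0+4·0+1·0+6·2 = 12
A: 4·8 = 32 | 6·0+4·6+1·8+6·0 = 32
T: 4·7 = 28 | 6·0+4·1+1·0+6·4 = 28
gcd(4,6,4,1,6) = 1

Coefficients: [4, 6, 4, 1, 6]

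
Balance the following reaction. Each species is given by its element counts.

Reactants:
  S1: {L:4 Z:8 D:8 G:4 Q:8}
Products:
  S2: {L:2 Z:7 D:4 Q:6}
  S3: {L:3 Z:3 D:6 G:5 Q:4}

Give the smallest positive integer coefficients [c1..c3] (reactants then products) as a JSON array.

Coefficients: [5, 4, 4]

L: 5·4 = 20 | 4·2+4·3 = 20
Z: 5·8 = 40 | 4·7+4·3 = 40
D: 5·8 = 40 | 4·4+4·6 = 40
G: 5·4 = 20 | 4·0+4·5 = 20
Q: 5·8 = 40 | 4·6+4·4 = 40
gcd(5,4,4) = 1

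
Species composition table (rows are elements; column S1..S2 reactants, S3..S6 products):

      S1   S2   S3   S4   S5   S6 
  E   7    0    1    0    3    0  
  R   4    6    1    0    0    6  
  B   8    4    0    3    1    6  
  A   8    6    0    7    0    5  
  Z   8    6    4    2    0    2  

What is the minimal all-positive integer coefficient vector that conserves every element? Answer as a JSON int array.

Coefficients: [3, 2, 6, 3, 5, 3]

E: 3·7+2·0 = 21 | 6·1+3·0+5·3+3·0 = 21
R: 3·4+2·6 = 24 | 6·1+3·0+5·0+3·6 = 24
B: 3·8+2·4 = 32 | 6·0+3·3+5·1+3·6 = 32
A: 3·8+2·6 = 36 | 6·0+3·7+5·0+3·5 = 36
Z: 3·8+2·6 = 36 | 6·4+3·2+5·0+3·2 = 36
gcd(3,2,6,3,5,3) = 1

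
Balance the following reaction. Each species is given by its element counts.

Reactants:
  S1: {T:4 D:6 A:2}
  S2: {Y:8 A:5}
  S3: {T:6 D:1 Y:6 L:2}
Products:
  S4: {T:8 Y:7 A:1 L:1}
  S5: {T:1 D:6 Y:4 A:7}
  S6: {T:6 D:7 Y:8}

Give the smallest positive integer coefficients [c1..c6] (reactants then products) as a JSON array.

T: 5·4+4·0+1·6 = 26 | 2·8+4·1+1·6 = 26
D: 5·6+4·0+1·1 = 31 | 2·0+4·6+1·7 = 31
Y: 5·0+4·8+1·6 = 38 | 2·7+4·4+1·8 = 38
A: 5·2+4·5+1·0 = 30 | 2·1+4·7+1·0 = 30
L: 5·0+4·0+1·2 = 2 | 2·1+4·0+1·0 = 2
gcd(5,4,1,2,4,1) = 1

Coefficients: [5, 4, 1, 2, 4, 1]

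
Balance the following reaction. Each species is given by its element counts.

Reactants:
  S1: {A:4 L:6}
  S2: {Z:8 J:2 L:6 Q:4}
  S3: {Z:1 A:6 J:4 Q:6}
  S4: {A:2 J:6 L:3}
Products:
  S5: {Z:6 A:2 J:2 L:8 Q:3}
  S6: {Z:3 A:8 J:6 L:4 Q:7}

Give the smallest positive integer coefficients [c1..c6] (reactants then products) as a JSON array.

Coefficients: [5, 6, 6, 2, 6, 6]

Z: 5·0+6·8+6·1+2·0 = 54 | 6·6+6·3 = 54
A: 5·4+6·0+6·6+2·2 = 60 | 6·2+6·8 = 60
J: 5·0+6·2+6·4+2·6 = 48 | 6·2+6·6 = 48
L: 5·6+6·6+6·0+2·3 = 72 | 6·8+6·4 = 72
Q: 5·0+6·4+6·6+2·0 = 60 | 6·3+6·7 = 60
gcd(5,6,6,2,6,6) = 1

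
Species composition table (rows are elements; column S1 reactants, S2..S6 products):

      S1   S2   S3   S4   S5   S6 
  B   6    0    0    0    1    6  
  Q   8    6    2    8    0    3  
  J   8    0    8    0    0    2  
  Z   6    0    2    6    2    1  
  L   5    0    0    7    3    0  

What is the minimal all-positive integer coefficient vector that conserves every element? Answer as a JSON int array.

B: 5·6 = 30 | 2·0+4·0+1·0+6·1+4·6 = 30
Q: 5·8 = 40 | 2·6+4·2+1·8+6·0+4·3 = 40
J: 5·8 = 40 | 2·0+4·8+1·0+6·0+4·2 = 40
Z: 5·6 = 30 | 2·0+4·2+1·6+6·2+4·1 = 30
L: 5·5 = 25 | 2·0+4·0+1·7+6·3+4·0 = 25
gcd(5,2,4,1,6,4) = 1

Coefficients: [5, 2, 4, 1, 6, 4]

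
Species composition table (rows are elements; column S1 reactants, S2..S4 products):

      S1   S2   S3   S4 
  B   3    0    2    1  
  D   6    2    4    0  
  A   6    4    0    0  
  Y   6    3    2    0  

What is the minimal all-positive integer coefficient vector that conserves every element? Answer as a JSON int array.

B: 4·3 = 12 | 6·0+3·2+6·1 = 12
D: 4·6 = 24 | 6·2+3·4+6·0 = 24
A: 4·6 = 24 | 6·4+3·0+6·0 = 24
Y: 4·6 = 24 | 6·3+3·2+6·0 = 24
gcd(4,6,3,6) = 1

Coefficients: [4, 6, 3, 6]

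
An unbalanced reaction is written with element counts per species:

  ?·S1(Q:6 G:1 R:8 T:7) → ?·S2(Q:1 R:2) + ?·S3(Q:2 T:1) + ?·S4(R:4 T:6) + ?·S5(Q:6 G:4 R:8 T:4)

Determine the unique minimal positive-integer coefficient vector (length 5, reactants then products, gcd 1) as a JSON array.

Q: 4·6 = 24 | 6·1+6·2+3·0+1·6 = 24
G: 4·1 = 4 | 6·0+6·0+3·0+1·4 = 4
R: 4·8 = 32 | 6·2+6·0+3·4+1·8 = 32
T: 4·7 = 28 | 6·0+6·1+3·6+1·4 = 28
gcd(4,6,6,3,1) = 1

Coefficients: [4, 6, 6, 3, 1]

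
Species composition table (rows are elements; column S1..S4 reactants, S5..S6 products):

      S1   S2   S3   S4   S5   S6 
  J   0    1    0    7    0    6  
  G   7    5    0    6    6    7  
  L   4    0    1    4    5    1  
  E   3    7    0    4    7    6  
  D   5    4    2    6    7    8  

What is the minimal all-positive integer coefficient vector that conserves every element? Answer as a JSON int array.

Coefficients: [1, 4, 6, 2, 3, 3]

J: 1·0+4·1+6·0+2·7 = 18 | 3·0+3·6 = 18
G: 1·7+4·5+6·0+2·6 = 39 | 3·6+3·7 = 39
L: 1·4+4·0+6·1+2·4 = 18 | 3·5+3·1 = 18
E: 1·3+4·7+6·0+2·4 = 39 | 3·7+3·6 = 39
D: 1·5+4·4+6·2+2·6 = 45 | 3·7+3·8 = 45
gcd(1,4,6,2,3,3) = 1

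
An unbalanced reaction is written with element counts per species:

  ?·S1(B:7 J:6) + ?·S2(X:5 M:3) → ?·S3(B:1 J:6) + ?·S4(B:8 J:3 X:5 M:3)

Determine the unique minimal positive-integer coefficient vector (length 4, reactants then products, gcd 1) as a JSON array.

B: 5·7+4·0 = 35 | 3·1+4·8 = 35
J: 5·6+4·0 = 30 | 3·6+4·3 = 30
X: 5·0+4·5 = 20 | 3·0+4·5 = 20
M: 5·0+4·3 = 12 | 3·0+4·3 = 12
gcd(5,4,3,4) = 1

Coefficients: [5, 4, 3, 4]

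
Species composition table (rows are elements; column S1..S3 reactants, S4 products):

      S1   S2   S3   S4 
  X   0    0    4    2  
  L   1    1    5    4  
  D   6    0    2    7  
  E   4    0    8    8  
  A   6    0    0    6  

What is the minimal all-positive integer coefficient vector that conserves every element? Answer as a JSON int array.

Coefficients: [2, 1, 1, 2]

X: 2·0+1·0+1·4 = 4 | 2·2 = 4
L: 2·1+1·1+1·5 = 8 | 2·4 = 8
D: 2·6+1·0+1·2 = 14 | 2·7 = 14
E: 2·4+1·0+1·8 = 16 | 2·8 = 16
A: 2·6+1·0+1·0 = 12 | 2·6 = 12
gcd(2,1,1,2) = 1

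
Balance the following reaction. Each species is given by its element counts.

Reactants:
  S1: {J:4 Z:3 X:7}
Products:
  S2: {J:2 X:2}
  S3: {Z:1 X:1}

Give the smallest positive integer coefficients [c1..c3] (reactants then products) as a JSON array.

J: 1·4 = 4 | 2·2+3·0 = 4
Z: 1·3 = 3 | 2·0+3·1 = 3
X: 1·7 = 7 | 2·2+3·1 = 7
gcd(1,2,3) = 1

Coefficients: [1, 2, 3]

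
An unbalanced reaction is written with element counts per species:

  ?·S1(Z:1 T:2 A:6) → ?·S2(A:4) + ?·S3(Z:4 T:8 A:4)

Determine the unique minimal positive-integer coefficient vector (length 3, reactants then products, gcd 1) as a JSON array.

Z: 4·1 = 4 | 5·0+1·4 = 4
T: 4·2 = 8 | 5·0+1·8 = 8
A: 4·6 = 24 | 5·4+1·4 = 24
gcd(4,5,1) = 1

Coefficients: [4, 5, 1]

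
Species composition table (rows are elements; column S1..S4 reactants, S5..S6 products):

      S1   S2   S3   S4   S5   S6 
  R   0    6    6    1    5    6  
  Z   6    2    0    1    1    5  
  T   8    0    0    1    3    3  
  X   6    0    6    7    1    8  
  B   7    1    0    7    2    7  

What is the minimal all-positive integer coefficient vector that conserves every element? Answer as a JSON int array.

Coefficients: [3, 6, 2, 3, 3, 6]

R: 3·0+6·6+2·6+3·1 = 51 | 3·5+6·6 = 51
Z: 3·6+6·2+2·0+3·1 = 33 | 3·1+6·5 = 33
T: 3·8+6·0+2·0+3·1 = 27 | 3·3+6·3 = 27
X: 3·6+6·0+2·6+3·7 = 51 | 3·1+6·8 = 51
B: 3·7+6·1+2·0+3·7 = 48 | 3·2+6·7 = 48
gcd(3,6,2,3,3,6) = 1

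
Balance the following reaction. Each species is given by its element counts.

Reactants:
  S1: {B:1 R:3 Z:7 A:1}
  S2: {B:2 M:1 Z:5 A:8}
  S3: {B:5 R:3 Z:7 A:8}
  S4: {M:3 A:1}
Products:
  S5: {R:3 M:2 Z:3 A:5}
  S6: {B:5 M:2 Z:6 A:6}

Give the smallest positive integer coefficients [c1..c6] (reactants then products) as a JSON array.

B: 1·1+2·2+4·5+6·0 = 25 | 5·0+5·5 = 25
R: 1·3+2·0+4·3+6·0 = 15 | 5·3+5·0 = 15
M: 1·0+2·1+4·0+6·3 = 20 | 5·2+5·2 = 20
Z: 1·7+2·5+4·7+6·0 = 45 | 5·3+5·6 = 45
A: 1·1+2·8+4·8+6·1 = 55 | 5·5+5·6 = 55
gcd(1,2,4,6,5,5) = 1

Coefficients: [1, 2, 4, 6, 5, 5]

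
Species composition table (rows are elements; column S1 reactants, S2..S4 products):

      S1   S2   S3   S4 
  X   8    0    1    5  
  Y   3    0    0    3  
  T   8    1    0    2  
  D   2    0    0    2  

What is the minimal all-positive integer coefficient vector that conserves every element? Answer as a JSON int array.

Coefficients: [1, 6, 3, 1]

X: 1·8 = 8 | 6·0+3·1+1·5 = 8
Y: 1·3 = 3 | 6·0+3·0+1·3 = 3
T: 1·8 = 8 | 6·1+3·0+1·2 = 8
D: 1·2 = 2 | 6·0+3·0+1·2 = 2
gcd(1,6,3,1) = 1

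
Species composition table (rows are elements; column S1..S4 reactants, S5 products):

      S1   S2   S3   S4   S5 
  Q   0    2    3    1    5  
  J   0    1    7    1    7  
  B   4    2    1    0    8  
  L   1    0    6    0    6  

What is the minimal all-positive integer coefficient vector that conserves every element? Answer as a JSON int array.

Q: 6·0+6·2+4·3+1·1 = 25 | 5·5 = 25
J: 6·0+6·1+4·7+1·1 = 35 | 5·7 = 35
B: 6·4+6·2+4·1+1·0 = 40 | 5·8 = 40
L: 6·1+6·0+4·6+1·0 = 30 | 5·6 = 30
gcd(6,6,4,1,5) = 1

Coefficients: [6, 6, 4, 1, 5]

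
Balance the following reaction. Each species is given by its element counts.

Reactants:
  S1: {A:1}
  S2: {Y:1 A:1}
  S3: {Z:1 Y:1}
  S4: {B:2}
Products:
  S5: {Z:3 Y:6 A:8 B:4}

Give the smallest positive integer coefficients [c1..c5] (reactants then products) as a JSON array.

Z: 5·0+3·0+3·1+2·0 = 3 | 1·3 = 3
Y: 5·0+3·1+3·1+2·0 = 6 | 1·6 = 6
A: 5·1+3·1+3·0+2·0 = 8 | 1·8 = 8
B: 5·0+3·0+3·0+2·2 = 4 | 1·4 = 4
gcd(5,3,3,2,1) = 1

Coefficients: [5, 3, 3, 2, 1]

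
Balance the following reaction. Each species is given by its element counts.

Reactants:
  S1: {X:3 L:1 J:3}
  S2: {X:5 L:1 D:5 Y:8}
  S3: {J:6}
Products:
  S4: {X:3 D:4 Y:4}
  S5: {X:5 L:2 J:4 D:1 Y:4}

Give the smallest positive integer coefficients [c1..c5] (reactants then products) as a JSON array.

X: 6·3+6·5+1·0 = 48 | 6·3+6·5 = 48
L: 6·1+6·1+1·0 = 12 | 6·0+6·2 = 12
J: 6·3+6·0+1·6 = 24 | 6·0+6·4 = 24
D: 6·0+6·5+1·0 = 30 | 6·4+6·1 = 30
Y: 6·0+6·8+1·0 = 48 | 6·4+6·4 = 48
gcd(6,6,1,6,6) = 1

Coefficients: [6, 6, 1, 6, 6]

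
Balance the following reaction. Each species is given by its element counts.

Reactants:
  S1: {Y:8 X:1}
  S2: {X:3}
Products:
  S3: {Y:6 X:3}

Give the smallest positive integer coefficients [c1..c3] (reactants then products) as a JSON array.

Coefficients: [3, 3, 4]

Y: 3·8+3·0 = 24 | 4·6 = 24
X: 3·1+3·3 = 12 | 4·3 = 12
gcd(3,3,4) = 1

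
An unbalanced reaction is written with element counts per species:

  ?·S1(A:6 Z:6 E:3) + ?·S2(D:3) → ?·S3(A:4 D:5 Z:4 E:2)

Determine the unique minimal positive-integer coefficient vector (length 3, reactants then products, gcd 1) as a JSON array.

Coefficients: [2, 5, 3]

A: 2·6+5·0 = 12 | 3·4 = 12
D: 2·0+5·3 = 15 | 3·5 = 15
Z: 2·6+5·0 = 12 | 3·4 = 12
E: 2·3+5·0 = 6 | 3·2 = 6
gcd(2,5,3) = 1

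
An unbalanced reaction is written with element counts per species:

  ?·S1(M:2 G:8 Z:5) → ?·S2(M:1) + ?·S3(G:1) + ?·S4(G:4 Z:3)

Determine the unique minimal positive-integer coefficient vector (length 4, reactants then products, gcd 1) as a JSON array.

Coefficients: [3, 6, 4, 5]

M: 3·2 = 6 | 6·1+4·0+5·0 = 6
G: 3·8 = 24 | 6·0+4·1+5·4 = 24
Z: 3·5 = 15 | 6·0+4·0+5·3 = 15
gcd(3,6,4,5) = 1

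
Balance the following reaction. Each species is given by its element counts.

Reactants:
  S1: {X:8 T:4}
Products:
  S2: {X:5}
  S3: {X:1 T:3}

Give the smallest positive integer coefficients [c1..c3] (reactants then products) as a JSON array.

Coefficients: [3, 4, 4]

X: 3·8 = 24 | 4·5+4·1 = 24
T: 3·4 = 12 | 4·0+4·3 = 12
gcd(3,4,4) = 1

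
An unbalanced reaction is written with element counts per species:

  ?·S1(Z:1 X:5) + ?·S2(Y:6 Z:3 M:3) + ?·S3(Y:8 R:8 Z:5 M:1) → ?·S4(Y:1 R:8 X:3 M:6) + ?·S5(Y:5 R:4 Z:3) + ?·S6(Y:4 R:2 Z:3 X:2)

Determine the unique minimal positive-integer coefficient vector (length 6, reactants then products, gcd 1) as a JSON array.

Y: 3·0+1·6+3·8 = 30 | 1·1+1·5+6·4 = 30
R: 3·0+1·0+3·8 = 24 | 1·8+1·4+6·2 = 24
Z: 3·1+1·3+3·5 = 21 | 1·0+1·3+6·3 = 21
X: 3·5+1·0+3·0 = 15 | 1·3+1·0+6·2 = 15
M: 3·0+1·3+3·1 = 6 | 1·6+1·0+6·0 = 6
gcd(3,1,3,1,1,6) = 1

Coefficients: [3, 1, 3, 1, 1, 6]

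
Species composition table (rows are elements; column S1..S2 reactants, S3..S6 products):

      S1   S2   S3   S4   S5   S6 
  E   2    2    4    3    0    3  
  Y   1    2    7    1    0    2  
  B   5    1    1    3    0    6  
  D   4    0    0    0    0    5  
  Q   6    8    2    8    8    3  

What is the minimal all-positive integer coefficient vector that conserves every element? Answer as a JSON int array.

E: 5·2+6·2 = 22 | 1·4+2·3+6·0+4·3 = 22
Y: 5·1+6·2 = 17 | 1·7+2·1+6·0+4·2 = 17
B: 5·5+6·1 = 31 | 1·1+2·3+6·0+4·6 = 31
D: 5·4+6·0 = 20 | 1·0+2·0+6·0+4·5 = 20
Q: 5·6+6·8 = 78 | 1·2+2·8+6·8+4·3 = 78
gcd(5,6,1,2,6,4) = 1

Coefficients: [5, 6, 1, 2, 6, 4]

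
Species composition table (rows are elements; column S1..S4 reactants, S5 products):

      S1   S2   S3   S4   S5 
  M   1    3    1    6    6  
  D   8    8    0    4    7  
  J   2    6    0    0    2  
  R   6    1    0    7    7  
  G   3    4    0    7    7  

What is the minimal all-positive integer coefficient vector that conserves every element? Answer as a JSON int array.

Coefficients: [1, 1, 2, 3, 4]

M: 1·1+1·3+2·1+3·6 = 24 | 4·6 = 24
D: 1·8+1·8+2·0+3·4 = 28 | 4·7 = 28
J: 1·2+1·6+2·0+3·0 = 8 | 4·2 = 8
R: 1·6+1·1+2·0+3·7 = 28 | 4·7 = 28
G: 1·3+1·4+2·0+3·7 = 28 | 4·7 = 28
gcd(1,1,2,3,4) = 1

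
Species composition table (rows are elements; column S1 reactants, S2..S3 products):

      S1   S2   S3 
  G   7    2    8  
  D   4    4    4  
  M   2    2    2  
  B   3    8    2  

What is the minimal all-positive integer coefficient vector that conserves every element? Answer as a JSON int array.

Coefficients: [6, 1, 5]

G: 6·7 = 42 | 1·2+5·8 = 42
D: 6·4 = 24 | 1·4+5·4 = 24
M: 6·2 = 12 | 1·2+5·2 = 12
B: 6·3 = 18 | 1·8+5·2 = 18
gcd(6,1,5) = 1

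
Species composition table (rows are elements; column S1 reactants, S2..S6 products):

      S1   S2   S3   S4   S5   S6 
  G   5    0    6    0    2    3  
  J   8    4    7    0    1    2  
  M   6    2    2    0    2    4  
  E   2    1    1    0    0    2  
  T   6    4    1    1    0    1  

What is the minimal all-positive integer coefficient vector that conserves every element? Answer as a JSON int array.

G: 3·5 = 15 | 3·0+1·6+4·0+3·2+1·3 = 15
J: 3·8 = 24 | 3·4+1·7+4·0+3·1+1·2 = 24
M: 3·6 = 18 | 3·2+1·2+4·0+3·2+1·4 = 18
E: 3·2 = 6 | 3·1+1·1+4·0+3·0+1·2 = 6
T: 3·6 = 18 | 3·4+1·1+4·1+3·0+1·1 = 18
gcd(3,3,1,4,3,1) = 1

Coefficients: [3, 3, 1, 4, 3, 1]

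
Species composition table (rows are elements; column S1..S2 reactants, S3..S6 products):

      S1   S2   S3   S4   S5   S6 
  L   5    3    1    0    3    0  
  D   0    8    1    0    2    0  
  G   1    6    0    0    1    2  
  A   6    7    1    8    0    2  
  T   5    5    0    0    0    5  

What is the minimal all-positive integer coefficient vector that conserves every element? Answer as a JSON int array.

Coefficients: [3, 2, 6, 2, 5, 5]

L: 3·5+2·3 = 21 | 6·1+2·0+5·3+5·0 = 21
D: 3·0+2·8 = 16 | 6·1+2·0+5·2+5·0 = 16
G: 3·1+2·6 = 15 | 6·0+2·0+5·1+5·2 = 15
A: 3·6+2·7 = 32 | 6·1+2·8+5·0+5·2 = 32
T: 3·5+2·5 = 25 | 6·0+2·0+5·0+5·5 = 25
gcd(3,2,6,2,5,5) = 1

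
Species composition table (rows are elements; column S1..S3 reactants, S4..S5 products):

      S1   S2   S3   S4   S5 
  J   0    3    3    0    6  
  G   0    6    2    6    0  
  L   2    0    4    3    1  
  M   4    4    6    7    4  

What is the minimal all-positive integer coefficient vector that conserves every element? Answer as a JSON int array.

Coefficients: [5, 5, 3, 6, 4]

J: 5·0+5·3+3·3 = 24 | 6·0+4·6 = 24
G: 5·0+5·6+3·2 = 36 | 6·6+4·0 = 36
L: 5·2+5·0+3·4 = 22 | 6·3+4·1 = 22
M: 5·4+5·4+3·6 = 58 | 6·7+4·4 = 58
gcd(5,5,3,6,4) = 1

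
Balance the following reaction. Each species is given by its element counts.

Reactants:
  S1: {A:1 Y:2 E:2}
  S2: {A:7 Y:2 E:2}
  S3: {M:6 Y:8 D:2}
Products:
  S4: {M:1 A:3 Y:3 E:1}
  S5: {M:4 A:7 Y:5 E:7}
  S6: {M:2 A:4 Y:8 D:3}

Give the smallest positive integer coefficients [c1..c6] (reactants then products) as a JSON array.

Coefficients: [5, 5, 3, 6, 2, 2]

M: 5·0+5·0+3·6 = 18 | 6·1+2·4+2·2 = 18
A: 5·1+5·7+3·0 = 40 | 6·3+2·7+2·4 = 40
Y: 5·2+5·2+3·8 = 44 | 6·3+2·5+2·8 = 44
D: 5·0+5·0+3·2 = 6 | 6·0+2·0+2·3 = 6
E: 5·2+5·2+3·0 = 20 | 6·1+2·7+2·0 = 20
gcd(5,5,3,6,2,2) = 1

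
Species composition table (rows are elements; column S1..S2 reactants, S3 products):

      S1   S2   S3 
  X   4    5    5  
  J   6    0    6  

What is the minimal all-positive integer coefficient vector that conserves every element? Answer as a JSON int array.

Coefficients: [5, 1, 5]

X: 5·4+1·5 = 25 | 5·5 = 25
J: 5·6+1·0 = 30 | 5·6 = 30
gcd(5,1,5) = 1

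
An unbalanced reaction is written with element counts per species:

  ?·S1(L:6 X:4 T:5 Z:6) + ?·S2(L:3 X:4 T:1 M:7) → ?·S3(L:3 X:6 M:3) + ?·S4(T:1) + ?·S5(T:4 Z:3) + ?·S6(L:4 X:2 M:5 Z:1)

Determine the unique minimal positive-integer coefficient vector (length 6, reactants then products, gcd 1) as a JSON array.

L: 3·6+6·3 = 36 | 4·3+5·0+4·0+6·4 = 36
X: 3·4+6·4 = 36 | 4·6+5·0+4·0+6·2 = 36
T: 3·5+6·1 = 21 | 4·0+5·1+4·4+6·0 = 21
M: 3·0+6·7 = 42 | 4·3+5·0+4·0+6·5 = 42
Z: 3·6+6·0 = 18 | 4·0+5·0+4·3+6·1 = 18
gcd(3,6,4,5,4,6) = 1

Coefficients: [3, 6, 4, 5, 4, 6]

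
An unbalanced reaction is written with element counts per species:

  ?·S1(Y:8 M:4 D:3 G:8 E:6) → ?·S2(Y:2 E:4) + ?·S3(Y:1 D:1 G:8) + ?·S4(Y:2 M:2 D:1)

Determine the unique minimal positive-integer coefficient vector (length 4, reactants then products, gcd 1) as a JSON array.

Coefficients: [2, 3, 2, 4]

Y: 2·8 = 16 | 3·2+2·1+4·2 = 16
M: 2·4 = 8 | 3·0+2·0+4·2 = 8
D: 2·3 = 6 | 3·0+2·1+4·1 = 6
G: 2·8 = 16 | 3·0+2·8+4·0 = 16
E: 2·6 = 12 | 3·4+2·0+4·0 = 12
gcd(2,3,2,4) = 1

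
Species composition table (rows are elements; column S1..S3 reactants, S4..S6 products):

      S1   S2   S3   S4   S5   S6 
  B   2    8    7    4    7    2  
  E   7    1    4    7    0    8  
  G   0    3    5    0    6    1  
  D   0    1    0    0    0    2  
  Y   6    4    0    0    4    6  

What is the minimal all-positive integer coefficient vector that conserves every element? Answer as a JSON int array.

B: 3·2+2·8+5·7 = 57 | 5·4+5·7+1·2 = 57
E: 3·7+2·1+5·4 = 43 | 5·7+5·0+1·8 = 43
G: 3·0+2·3+5·5 = 31 | 5·0+5·6+1·1 = 31
D: 3·0+2·1+5·0 = 2 | 5·0+5·0+1·2 = 2
Y: 3·6+2·4+5·0 = 26 | 5·0+5·4+1·6 = 26
gcd(3,2,5,5,5,1) = 1

Coefficients: [3, 2, 5, 5, 5, 1]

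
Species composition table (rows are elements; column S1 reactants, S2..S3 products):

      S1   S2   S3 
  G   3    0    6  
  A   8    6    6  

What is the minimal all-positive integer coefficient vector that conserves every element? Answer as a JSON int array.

G: 6·3 = 18 | 5·0+3·6 = 18
A: 6·8 = 48 | 5·6+3·6 = 48
gcd(6,5,3) = 1

Coefficients: [6, 5, 3]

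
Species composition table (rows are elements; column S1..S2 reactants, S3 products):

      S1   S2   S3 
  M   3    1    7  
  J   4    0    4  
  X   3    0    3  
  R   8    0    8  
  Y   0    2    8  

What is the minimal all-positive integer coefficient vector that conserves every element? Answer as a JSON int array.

M: 1·3+4·1 = 7 | 1·7 = 7
J: 1·4+4·0 = 4 | 1·4 = 4
X: 1·3+4·0 = 3 | 1·3 = 3
R: 1·8+4·0 = 8 | 1·8 = 8
Y: 1·0+4·2 = 8 | 1·8 = 8
gcd(1,4,1) = 1

Coefficients: [1, 4, 1]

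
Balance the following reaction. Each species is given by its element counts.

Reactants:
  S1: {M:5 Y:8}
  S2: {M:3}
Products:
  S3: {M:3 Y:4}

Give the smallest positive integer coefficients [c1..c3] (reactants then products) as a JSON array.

Coefficients: [3, 1, 6]

M: 3·5+1·3 = 18 | 6·3 = 18
Y: 3·8+1·0 = 24 | 6·4 = 24
gcd(3,1,6) = 1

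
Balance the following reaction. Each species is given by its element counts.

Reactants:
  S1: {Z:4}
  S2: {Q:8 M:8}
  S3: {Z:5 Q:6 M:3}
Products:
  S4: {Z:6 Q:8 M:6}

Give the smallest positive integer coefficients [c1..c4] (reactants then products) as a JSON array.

Coefficients: [4, 3, 4, 6]

Z: 4·4+3·0+4·5 = 36 | 6·6 = 36
Q: 4·0+3·8+4·6 = 48 | 6·8 = 48
M: 4·0+3·8+4·3 = 36 | 6·6 = 36
gcd(4,3,4,6) = 1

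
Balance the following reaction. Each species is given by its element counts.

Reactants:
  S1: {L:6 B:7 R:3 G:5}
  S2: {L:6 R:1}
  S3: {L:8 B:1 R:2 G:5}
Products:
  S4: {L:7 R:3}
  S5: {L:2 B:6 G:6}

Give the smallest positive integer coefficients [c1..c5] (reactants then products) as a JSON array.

L: 4·6+2·6+2·8 = 52 | 6·7+5·2 = 52
B: 4·7+2·0+2·1 = 30 | 6·0+5·6 = 30
R: 4·3+2·1+2·2 = 18 | 6·3+5·0 = 18
G: 4·5+2·0+2·5 = 30 | 6·0+5·6 = 30
gcd(4,2,2,6,5) = 1

Coefficients: [4, 2, 2, 6, 5]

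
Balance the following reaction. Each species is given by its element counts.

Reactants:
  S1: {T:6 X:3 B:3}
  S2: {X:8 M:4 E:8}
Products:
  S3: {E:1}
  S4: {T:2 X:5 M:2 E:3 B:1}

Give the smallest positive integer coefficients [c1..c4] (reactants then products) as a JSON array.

T: 2·6+3·0 = 12 | 6·0+6·2 = 12
X: 2·3+3·8 = 30 | 6·0+6·5 = 30
M: 2·0+3·4 = 12 | 6·0+6·2 = 12
E: 2·0+3·8 = 24 | 6·1+6·3 = 24
B: 2·3+3·0 = 6 | 6·0+6·1 = 6
gcd(2,3,6,6) = 1

Coefficients: [2, 3, 6, 6]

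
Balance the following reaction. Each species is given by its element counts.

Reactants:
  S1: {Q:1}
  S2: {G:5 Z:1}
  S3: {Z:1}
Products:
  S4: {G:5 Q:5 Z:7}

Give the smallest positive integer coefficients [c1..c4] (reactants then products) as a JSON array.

Coefficients: [5, 1, 6, 1]

G: 5·0+1·5+6·0 = 5 | 1·5 = 5
Q: 5·1+1·0+6·0 = 5 | 1·5 = 5
Z: 5·0+1·1+6·1 = 7 | 1·7 = 7
gcd(5,1,6,1) = 1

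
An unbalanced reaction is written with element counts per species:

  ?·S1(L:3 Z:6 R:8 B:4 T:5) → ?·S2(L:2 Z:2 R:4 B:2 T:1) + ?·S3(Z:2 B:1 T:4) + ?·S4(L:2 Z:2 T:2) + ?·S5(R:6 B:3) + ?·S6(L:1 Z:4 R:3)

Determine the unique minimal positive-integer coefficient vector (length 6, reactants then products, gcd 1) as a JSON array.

L: 4·3 = 12 | 2·2+3·0+3·2+3·0+2·1 = 12
Z: 4·6 = 24 | 2·2+3·2+3·2+3·0+2·4 = 24
R: 4·8 = 32 | 2·4+3·0+3·0+3·6+2·3 = 32
B: 4·4 = 16 | 2·2+3·1+3·0+3·3+2·0 = 16
T: 4·5 = 20 | 2·1+3·4+3·2+3·0+2·0 = 20
gcd(4,2,3,3,3,2) = 1

Coefficients: [4, 2, 3, 3, 3, 2]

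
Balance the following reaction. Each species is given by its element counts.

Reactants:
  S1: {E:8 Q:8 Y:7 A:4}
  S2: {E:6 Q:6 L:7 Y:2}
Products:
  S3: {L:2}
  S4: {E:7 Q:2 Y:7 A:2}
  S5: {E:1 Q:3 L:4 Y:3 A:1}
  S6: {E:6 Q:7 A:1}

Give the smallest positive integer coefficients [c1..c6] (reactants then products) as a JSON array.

Coefficients: [4, 4, 4, 3, 5, 5]

E: 4·8+4·6 = 56 | 4·0+3·7+5·1+5·6 = 56
Q: 4·8+4·6 = 56 | 4·0+3·2+5·3+5·7 = 56
L: 4·0+4·7 = 28 | 4·2+3·0+5·4+5·0 = 28
Y: 4·7+4·2 = 36 | 4·0+3·7+5·3+5·0 = 36
A: 4·4+4·0 = 16 | 4·0+3·2+5·1+5·1 = 16
gcd(4,4,4,3,5,5) = 1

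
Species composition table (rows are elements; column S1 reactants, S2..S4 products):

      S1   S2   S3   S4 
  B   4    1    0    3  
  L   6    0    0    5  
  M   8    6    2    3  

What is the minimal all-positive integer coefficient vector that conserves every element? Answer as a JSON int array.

B: 5·4 = 20 | 2·1+5·0+6·3 = 20
L: 5·6 = 30 | 2·0+5·0+6·5 = 30
M: 5·8 = 40 | 2·6+5·2+6·3 = 40
gcd(5,2,5,6) = 1

Coefficients: [5, 2, 5, 6]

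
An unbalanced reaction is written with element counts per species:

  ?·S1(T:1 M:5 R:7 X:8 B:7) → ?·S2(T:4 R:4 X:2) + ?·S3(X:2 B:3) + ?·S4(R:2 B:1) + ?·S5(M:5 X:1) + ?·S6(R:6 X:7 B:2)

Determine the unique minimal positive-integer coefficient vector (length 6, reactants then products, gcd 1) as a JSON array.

Coefficients: [4, 1, 6, 6, 4, 2]

T: 4·1 = 4 | 1·4+6·0+6·0+4·0+2·0 = 4
M: 4·5 = 20 | 1·0+6·0+6·0+4·5+2·0 = 20
R: 4·7 = 28 | 1·4+6·0+6·2+4·0+2·6 = 28
X: 4·8 = 32 | 1·2+6·2+6·0+4·1+2·7 = 32
B: 4·7 = 28 | 1·0+6·3+6·1+4·0+2·2 = 28
gcd(4,1,6,6,4,2) = 1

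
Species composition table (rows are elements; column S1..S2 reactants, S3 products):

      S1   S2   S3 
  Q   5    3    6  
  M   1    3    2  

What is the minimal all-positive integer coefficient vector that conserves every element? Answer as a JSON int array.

Coefficients: [3, 1, 3]

Q: 3·5+1·3 = 18 | 3·6 = 18
M: 3·1+1·3 = 6 | 3·2 = 6
gcd(3,1,3) = 1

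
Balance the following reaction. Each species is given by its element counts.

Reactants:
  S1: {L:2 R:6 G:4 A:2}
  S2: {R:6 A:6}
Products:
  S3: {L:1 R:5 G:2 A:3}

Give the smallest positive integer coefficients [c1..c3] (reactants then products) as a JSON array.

L: 3·2+2·0 = 6 | 6·1 = 6
R: 3·6+2·6 = 30 | 6·5 = 30
G: 3·4+2·0 = 12 | 6·2 = 12
A: 3·2+2·6 = 18 | 6·3 = 18
gcd(3,2,6) = 1

Coefficients: [3, 2, 6]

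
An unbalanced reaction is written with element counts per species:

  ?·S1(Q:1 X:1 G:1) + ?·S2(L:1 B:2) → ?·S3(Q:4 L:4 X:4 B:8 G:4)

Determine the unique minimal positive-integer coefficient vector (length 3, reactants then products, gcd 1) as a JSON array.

Coefficients: [4, 4, 1]

Q: 4·1+4·0 = 4 | 1·4 = 4
L: 4·0+4·1 = 4 | 1·4 = 4
X: 4·1+4·0 = 4 | 1·4 = 4
B: 4·0+4·2 = 8 | 1·8 = 8
G: 4·1+4·0 = 4 | 1·4 = 4
gcd(4,4,1) = 1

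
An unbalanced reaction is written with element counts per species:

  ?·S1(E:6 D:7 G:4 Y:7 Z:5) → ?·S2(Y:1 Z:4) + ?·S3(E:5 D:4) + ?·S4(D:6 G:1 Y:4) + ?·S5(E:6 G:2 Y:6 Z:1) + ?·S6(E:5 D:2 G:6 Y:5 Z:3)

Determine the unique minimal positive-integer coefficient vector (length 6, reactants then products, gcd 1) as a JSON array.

Coefficients: [6, 5, 3, 4, 1, 3]

E: 6·6 = 36 | 5·0+3·5+4·0+1·6+3·5 = 36
D: 6·7 = 42 | 5·0+3·4+4·6+1·0+3·2 = 42
G: 6·4 = 24 | 5·0+3·0+4·1+1·2+3·6 = 24
Y: 6·7 = 42 | 5·1+3·0+4·4+1·6+3·5 = 42
Z: 6·5 = 30 | 5·4+3·0+4·0+1·1+3·3 = 30
gcd(6,5,3,4,1,3) = 1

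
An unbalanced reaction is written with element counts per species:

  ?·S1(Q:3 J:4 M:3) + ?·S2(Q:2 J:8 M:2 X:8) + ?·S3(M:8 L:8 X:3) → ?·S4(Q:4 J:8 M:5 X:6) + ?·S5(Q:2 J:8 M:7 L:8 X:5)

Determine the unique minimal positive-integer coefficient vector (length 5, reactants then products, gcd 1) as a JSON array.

Q: 6·3+5·2+2·0 = 28 | 6·4+2·2 = 28
J: 6·4+5·8+2·0 = 64 | 6·8+2·8 = 64
M: 6·3+5·2+2·8 = 44 | 6·5+2·7 = 44
L: 6·0+5·0+2·8 = 16 | 6·0+2·8 = 16
X: 6·0+5·8+2·3 = 46 | 6·6+2·5 = 46
gcd(6,5,2,6,2) = 1

Coefficients: [6, 5, 2, 6, 2]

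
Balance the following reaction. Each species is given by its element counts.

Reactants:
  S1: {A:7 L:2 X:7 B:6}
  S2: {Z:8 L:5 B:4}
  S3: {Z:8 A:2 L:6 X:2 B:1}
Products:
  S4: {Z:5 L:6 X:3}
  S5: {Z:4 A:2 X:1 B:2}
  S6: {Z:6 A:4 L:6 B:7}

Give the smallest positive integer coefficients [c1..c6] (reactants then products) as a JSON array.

Z: 2·0+4·8+5·8 = 72 | 6·5+6·4+3·6 = 72
A: 2·7+4·0+5·2 = 24 | 6·0+6·2+3·4 = 24
L: 2·2+4·5+5·6 = 54 | 6·6+6·0+3·6 = 54
X: 2·7+4·0+5·2 = 24 | 6·3+6·1+3·0 = 24
B: 2·6+4·4+5·1 = 33 | 6·0+6·2+3·7 = 33
gcd(2,4,5,6,6,3) = 1

Coefficients: [2, 4, 5, 6, 6, 3]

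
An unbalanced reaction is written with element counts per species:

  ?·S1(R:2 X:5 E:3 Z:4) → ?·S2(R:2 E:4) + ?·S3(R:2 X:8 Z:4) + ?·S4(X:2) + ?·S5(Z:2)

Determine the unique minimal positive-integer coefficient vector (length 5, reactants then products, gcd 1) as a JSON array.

Coefficients: [4, 3, 1, 6, 6]

R: 4·2 = 8 | 3·2+1·2+6·0+6·0 = 8
X: 4·5 = 20 | 3·0+1·8+6·2+6·0 = 20
E: 4·3 = 12 | 3·4+1·0+6·0+6·0 = 12
Z: 4·4 = 16 | 3·0+1·4+6·0+6·2 = 16
gcd(4,3,1,6,6) = 1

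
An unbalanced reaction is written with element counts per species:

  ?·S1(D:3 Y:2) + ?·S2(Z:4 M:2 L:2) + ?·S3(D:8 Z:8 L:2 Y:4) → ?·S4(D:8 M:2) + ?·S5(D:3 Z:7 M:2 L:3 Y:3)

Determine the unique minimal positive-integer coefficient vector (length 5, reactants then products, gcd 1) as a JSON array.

D: 4·3+5·0+1·8 = 20 | 1·8+4·3 = 20
Z: 4·0+5·4+1·8 = 28 | 1·0+4·7 = 28
M: 4·0+5·2+1·0 = 10 | 1·2+4·2 = 10
L: 4·0+5·2+1·2 = 12 | 1·0+4·3 = 12
Y: 4·2+5·0+1·4 = 12 | 1·0+4·3 = 12
gcd(4,5,1,1,4) = 1

Coefficients: [4, 5, 1, 1, 4]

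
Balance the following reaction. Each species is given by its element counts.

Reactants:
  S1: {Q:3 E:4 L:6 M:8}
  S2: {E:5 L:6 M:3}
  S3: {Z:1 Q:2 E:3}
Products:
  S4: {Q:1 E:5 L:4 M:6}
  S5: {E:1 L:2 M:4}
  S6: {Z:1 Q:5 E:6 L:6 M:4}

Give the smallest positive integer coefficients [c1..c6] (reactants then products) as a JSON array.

Coefficients: [5, 2, 4, 3, 3, 4]

Z: 5·0+2·0+4·1 = 4 | 3·0+3·0+4·1 = 4
Q: 5·3+2·0+4·2 = 23 | 3·1+3·0+4·5 = 23
E: 5·4+2·5+4·3 = 42 | 3·5+3·1+4·6 = 42
L: 5·6+2·6+4·0 = 42 | 3·4+3·2+4·6 = 42
M: 5·8+2·3+4·0 = 46 | 3·6+3·4+4·4 = 46
gcd(5,2,4,3,3,4) = 1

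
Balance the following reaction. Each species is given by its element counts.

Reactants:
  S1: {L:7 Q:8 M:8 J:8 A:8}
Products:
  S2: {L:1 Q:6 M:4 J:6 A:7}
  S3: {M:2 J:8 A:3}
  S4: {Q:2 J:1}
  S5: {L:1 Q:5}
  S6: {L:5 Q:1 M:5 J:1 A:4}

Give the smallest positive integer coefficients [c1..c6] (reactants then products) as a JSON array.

Coefficients: [5, 1, 3, 4, 4, 6]

L: 5·7 = 35 | 1·1+3·0+4·0+4·1+6·5 = 35
Q: 5·8 = 40 | 1·6+3·0+4·2+4·5+6·1 = 40
M: 5·8 = 40 | 1·4+3·2+4·0+4·0+6·5 = 40
J: 5·8 = 40 | 1·6+3·8+4·1+4·0+6·1 = 40
A: 5·8 = 40 | 1·7+3·3+4·0+4·0+6·4 = 40
gcd(5,1,3,4,4,6) = 1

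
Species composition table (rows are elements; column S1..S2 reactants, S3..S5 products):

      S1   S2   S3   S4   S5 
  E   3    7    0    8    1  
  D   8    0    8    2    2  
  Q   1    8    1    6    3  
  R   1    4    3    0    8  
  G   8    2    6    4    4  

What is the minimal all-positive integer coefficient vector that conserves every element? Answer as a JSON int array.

E: 5·3+5·7 = 50 | 3·0+6·8+2·1 = 50
D: 5·8+5·0 = 40 | 3·8+6·2+2·2 = 40
Q: 5·1+5·8 = 45 | 3·1+6·6+2·3 = 45
R: 5·1+5·4 = 25 | 3·3+6·0+2·8 = 25
G: 5·8+5·2 = 50 | 3·6+6·4+2·4 = 50
gcd(5,5,3,6,2) = 1

Coefficients: [5, 5, 3, 6, 2]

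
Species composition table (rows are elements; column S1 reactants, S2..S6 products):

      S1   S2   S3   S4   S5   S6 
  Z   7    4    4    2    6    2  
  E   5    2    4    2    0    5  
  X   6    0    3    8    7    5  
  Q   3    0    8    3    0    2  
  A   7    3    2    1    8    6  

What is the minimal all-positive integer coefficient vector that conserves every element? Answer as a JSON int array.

Z: 6·7 = 42 | 6·4+1·4+2·2+1·6+2·2 = 42
E: 6·5 = 30 | 6·2+1·4+2·2+1·0+2·5 = 30
X: 6·6 = 36 | 6·0+1·3+2·8+1·7+2·5 = 36
Q: 6·3 = 18 | 6·0+1·8+2·3+1·0+2·2 = 18
A: 6·7 = 42 | 6·3+1·2+2·1+1·8+2·6 = 42
gcd(6,6,1,2,1,2) = 1

Coefficients: [6, 6, 1, 2, 1, 2]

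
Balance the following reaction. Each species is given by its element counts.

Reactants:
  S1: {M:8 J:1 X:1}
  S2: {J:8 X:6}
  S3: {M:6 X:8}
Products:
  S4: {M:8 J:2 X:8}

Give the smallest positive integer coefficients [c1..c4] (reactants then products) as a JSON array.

Coefficients: [2, 1, 4, 5]

M: 2·8+1·0+4·6 = 40 | 5·8 = 40
J: 2·1+1·8+4·0 = 10 | 5·2 = 10
X: 2·1+1·6+4·8 = 40 | 5·8 = 40
gcd(2,1,4,5) = 1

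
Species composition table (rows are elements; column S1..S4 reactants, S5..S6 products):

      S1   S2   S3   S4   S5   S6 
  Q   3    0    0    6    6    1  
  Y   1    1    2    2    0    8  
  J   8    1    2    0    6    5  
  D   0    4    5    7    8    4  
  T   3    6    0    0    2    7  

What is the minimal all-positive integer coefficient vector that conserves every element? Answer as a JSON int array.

Q: 5·3+3·0+4·0+4·6 = 39 | 6·6+3·1 = 39
Y: 5·1+3·1+4·2+4·2 = 24 | 6·0+3·8 = 24
J: 5·8+3·1+4·2+4·0 = 51 | 6·6+3·5 = 51
D: 5·0+3·4+4·5+4·7 = 60 | 6·8+3·4 = 60
T: 5·3+3·6+4·0+4·0 = 33 | 6·2+3·7 = 33
gcd(5,3,4,4,6,3) = 1

Coefficients: [5, 3, 4, 4, 6, 3]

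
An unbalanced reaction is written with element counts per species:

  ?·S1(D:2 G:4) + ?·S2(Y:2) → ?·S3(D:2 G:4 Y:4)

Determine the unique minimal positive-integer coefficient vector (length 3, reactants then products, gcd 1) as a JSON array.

Coefficients: [1, 2, 1]

D: 1·2+2·0 = 2 | 1·2 = 2
G: 1·4+2·0 = 4 | 1·4 = 4
Y: 1·0+2·2 = 4 | 1·4 = 4
gcd(1,2,1) = 1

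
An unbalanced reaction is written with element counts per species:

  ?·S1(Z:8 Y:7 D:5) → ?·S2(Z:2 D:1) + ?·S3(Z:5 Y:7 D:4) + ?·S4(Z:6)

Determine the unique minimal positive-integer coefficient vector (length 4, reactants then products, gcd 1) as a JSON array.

Coefficients: [6, 6, 6, 1]

Z: 6·8 = 48 | 6·2+6·5+1·6 = 48
Y: 6·7 = 42 | 6·0+6·7+1·0 = 42
D: 6·5 = 30 | 6·1+6·4+1·0 = 30
gcd(6,6,6,1) = 1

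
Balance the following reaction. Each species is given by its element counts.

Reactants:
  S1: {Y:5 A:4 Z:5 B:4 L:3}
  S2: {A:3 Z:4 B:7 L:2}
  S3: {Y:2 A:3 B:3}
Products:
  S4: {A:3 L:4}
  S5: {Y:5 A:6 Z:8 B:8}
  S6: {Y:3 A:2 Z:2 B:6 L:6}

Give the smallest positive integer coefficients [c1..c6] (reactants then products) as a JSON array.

Coefficients: [6, 4, 2, 2, 5, 3]

Y: 6·5+4·0+2·2 = 34 | 2·0+5·5+3·3 = 34
A: 6·4+4·3+2·3 = 42 | 2·3+5·6+3·2 = 42
Z: 6·5+4·4+2·0 = 46 | 2·0+5·8+3·2 = 46
B: 6·4+4·7+2·3 = 58 | 2·0+5·8+3·6 = 58
L: 6·3+4·2+2·0 = 26 | 2·4+5·0+3·6 = 26
gcd(6,4,2,2,5,3) = 1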